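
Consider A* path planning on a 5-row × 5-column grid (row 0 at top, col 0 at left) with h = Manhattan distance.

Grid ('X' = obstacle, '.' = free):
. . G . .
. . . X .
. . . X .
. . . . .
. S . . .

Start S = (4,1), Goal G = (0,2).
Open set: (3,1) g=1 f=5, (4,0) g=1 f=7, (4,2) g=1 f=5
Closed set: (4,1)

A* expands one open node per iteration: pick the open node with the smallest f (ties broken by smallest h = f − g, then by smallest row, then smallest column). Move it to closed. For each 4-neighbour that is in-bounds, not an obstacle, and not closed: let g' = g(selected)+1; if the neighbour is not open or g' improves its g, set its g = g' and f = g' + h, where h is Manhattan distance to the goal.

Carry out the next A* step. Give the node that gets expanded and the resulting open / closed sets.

expanded=(3,1); open=[(2,1) g=2 f=5, (3,0) g=2 f=7, (3,2) g=2 f=5, (4,0) g=1 f=7, (4,2) g=1 f=5]; closed=[(3,1), (4,1)]

step 1: expand (3,1) (f=5, h=4) → closed; open now [(2,1) g=2 f=5, (3,0) g=2 f=7, (3,2) g=2 f=5, (4,0) g=1 f=7, (4,2) g=1 f=5]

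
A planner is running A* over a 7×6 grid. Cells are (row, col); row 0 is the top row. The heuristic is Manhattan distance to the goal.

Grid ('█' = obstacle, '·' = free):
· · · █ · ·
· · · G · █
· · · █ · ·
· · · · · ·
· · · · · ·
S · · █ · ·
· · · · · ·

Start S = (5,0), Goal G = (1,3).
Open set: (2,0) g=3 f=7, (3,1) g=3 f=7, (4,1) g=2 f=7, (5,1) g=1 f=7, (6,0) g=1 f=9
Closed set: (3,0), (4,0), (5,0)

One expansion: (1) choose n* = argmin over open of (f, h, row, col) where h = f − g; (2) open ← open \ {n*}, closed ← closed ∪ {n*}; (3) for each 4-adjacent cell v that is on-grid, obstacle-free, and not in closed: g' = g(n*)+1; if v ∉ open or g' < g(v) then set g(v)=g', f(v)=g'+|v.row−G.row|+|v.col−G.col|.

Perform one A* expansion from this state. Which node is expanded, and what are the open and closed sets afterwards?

step 1: expand (2,0) (f=7, h=4) → closed; open now [(1,0) g=4 f=7, (2,1) g=4 f=7, (3,1) g=3 f=7, (4,1) g=2 f=7, (5,1) g=1 f=7, (6,0) g=1 f=9]

expanded=(2,0); open=[(1,0) g=4 f=7, (2,1) g=4 f=7, (3,1) g=3 f=7, (4,1) g=2 f=7, (5,1) g=1 f=7, (6,0) g=1 f=9]; closed=[(2,0), (3,0), (4,0), (5,0)]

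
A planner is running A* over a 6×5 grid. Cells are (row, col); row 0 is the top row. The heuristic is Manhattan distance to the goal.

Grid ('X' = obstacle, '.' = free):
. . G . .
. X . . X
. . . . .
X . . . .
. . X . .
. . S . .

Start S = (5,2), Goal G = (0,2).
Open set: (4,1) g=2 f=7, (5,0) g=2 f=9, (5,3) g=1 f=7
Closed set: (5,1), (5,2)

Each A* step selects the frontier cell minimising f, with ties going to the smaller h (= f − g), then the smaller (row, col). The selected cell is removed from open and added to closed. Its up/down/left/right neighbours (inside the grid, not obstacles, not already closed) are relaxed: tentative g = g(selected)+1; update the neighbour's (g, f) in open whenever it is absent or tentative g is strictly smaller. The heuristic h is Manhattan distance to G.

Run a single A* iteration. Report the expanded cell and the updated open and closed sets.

step 1: expand (4,1) (f=7, h=5) → closed; open now [(3,1) g=3 f=7, (4,0) g=3 f=9, (5,0) g=2 f=9, (5,3) g=1 f=7]

expanded=(4,1); open=[(3,1) g=3 f=7, (4,0) g=3 f=9, (5,0) g=2 f=9, (5,3) g=1 f=7]; closed=[(4,1), (5,1), (5,2)]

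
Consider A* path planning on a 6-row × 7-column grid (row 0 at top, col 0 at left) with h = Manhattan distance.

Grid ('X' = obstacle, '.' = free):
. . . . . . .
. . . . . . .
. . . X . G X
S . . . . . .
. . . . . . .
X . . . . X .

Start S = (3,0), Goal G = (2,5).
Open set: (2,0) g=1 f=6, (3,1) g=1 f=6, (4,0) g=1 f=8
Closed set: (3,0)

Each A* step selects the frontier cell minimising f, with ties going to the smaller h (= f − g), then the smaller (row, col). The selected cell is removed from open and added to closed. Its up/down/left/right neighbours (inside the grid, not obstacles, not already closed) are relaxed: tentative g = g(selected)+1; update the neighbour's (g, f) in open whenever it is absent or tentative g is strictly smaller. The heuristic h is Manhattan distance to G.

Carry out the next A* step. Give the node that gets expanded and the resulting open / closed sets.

step 1: expand (2,0) (f=6, h=5) → closed; open now [(1,0) g=2 f=8, (2,1) g=2 f=6, (3,1) g=1 f=6, (4,0) g=1 f=8]

expanded=(2,0); open=[(1,0) g=2 f=8, (2,1) g=2 f=6, (3,1) g=1 f=6, (4,0) g=1 f=8]; closed=[(2,0), (3,0)]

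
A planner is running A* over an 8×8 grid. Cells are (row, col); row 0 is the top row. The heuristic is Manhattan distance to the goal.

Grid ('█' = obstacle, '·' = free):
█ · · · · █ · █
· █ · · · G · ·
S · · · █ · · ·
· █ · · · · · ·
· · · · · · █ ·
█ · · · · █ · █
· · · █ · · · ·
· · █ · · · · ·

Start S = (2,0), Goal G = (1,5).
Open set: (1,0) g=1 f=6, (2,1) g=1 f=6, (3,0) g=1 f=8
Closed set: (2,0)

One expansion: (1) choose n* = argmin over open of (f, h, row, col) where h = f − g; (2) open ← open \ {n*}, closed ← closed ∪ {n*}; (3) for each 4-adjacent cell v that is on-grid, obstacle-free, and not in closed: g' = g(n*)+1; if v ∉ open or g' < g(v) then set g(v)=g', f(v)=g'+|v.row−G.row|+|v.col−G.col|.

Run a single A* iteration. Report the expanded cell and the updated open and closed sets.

expanded=(1,0); open=[(2,1) g=1 f=6, (3,0) g=1 f=8]; closed=[(1,0), (2,0)]

step 1: expand (1,0) (f=6, h=5) → closed; open now [(2,1) g=1 f=6, (3,0) g=1 f=8]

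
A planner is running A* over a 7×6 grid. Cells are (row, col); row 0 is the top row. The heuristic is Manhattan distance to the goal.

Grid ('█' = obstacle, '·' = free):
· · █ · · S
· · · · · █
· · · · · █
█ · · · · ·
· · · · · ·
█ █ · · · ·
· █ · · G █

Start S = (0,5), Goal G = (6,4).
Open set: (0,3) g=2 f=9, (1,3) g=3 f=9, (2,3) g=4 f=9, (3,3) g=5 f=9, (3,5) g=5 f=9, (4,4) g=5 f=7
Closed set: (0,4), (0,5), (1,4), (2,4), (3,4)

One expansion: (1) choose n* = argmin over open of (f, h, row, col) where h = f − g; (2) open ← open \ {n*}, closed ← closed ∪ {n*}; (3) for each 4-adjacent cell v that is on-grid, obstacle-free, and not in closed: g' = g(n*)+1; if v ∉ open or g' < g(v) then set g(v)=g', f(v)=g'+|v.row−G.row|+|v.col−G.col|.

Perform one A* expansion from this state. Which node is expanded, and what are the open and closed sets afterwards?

step 1: expand (4,4) (f=7, h=2) → closed; open now [(0,3) g=2 f=9, (1,3) g=3 f=9, (2,3) g=4 f=9, (3,3) g=5 f=9, (3,5) g=5 f=9, (4,3) g=6 f=9, (4,5) g=6 f=9, (5,4) g=6 f=7]

expanded=(4,4); open=[(0,3) g=2 f=9, (1,3) g=3 f=9, (2,3) g=4 f=9, (3,3) g=5 f=9, (3,5) g=5 f=9, (4,3) g=6 f=9, (4,5) g=6 f=9, (5,4) g=6 f=7]; closed=[(0,4), (0,5), (1,4), (2,4), (3,4), (4,4)]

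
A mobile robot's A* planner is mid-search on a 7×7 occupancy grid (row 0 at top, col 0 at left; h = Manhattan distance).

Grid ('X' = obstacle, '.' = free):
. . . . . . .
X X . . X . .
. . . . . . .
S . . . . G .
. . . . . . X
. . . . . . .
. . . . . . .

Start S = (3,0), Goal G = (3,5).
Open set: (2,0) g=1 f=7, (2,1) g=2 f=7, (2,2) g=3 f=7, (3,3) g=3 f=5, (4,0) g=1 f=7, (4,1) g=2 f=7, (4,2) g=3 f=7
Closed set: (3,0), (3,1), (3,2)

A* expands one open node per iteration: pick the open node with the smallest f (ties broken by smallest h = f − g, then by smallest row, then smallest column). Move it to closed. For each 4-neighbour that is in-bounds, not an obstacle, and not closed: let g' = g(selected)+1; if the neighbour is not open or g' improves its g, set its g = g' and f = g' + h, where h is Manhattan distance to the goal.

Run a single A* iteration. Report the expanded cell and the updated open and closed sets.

step 1: expand (3,3) (f=5, h=2) → closed; open now [(2,0) g=1 f=7, (2,1) g=2 f=7, (2,2) g=3 f=7, (2,3) g=4 f=7, (3,4) g=4 f=5, (4,0) g=1 f=7, (4,1) g=2 f=7, (4,2) g=3 f=7, (4,3) g=4 f=7]

expanded=(3,3); open=[(2,0) g=1 f=7, (2,1) g=2 f=7, (2,2) g=3 f=7, (2,3) g=4 f=7, (3,4) g=4 f=5, (4,0) g=1 f=7, (4,1) g=2 f=7, (4,2) g=3 f=7, (4,3) g=4 f=7]; closed=[(3,0), (3,1), (3,2), (3,3)]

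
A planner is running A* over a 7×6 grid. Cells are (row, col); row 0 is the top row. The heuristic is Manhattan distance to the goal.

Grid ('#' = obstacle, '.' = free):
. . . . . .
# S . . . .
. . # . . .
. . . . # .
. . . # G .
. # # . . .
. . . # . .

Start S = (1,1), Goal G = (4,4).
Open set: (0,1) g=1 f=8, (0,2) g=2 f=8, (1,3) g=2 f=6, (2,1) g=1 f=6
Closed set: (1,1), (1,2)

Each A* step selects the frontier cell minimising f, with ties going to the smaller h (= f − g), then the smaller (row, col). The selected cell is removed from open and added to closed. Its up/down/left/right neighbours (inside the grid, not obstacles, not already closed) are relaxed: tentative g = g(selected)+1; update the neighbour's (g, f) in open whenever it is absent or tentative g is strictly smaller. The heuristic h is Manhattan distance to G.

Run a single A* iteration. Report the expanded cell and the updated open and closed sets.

step 1: expand (1,3) (f=6, h=4) → closed; open now [(0,1) g=1 f=8, (0,2) g=2 f=8, (0,3) g=3 f=8, (1,4) g=3 f=6, (2,1) g=1 f=6, (2,3) g=3 f=6]

expanded=(1,3); open=[(0,1) g=1 f=8, (0,2) g=2 f=8, (0,3) g=3 f=8, (1,4) g=3 f=6, (2,1) g=1 f=6, (2,3) g=3 f=6]; closed=[(1,1), (1,2), (1,3)]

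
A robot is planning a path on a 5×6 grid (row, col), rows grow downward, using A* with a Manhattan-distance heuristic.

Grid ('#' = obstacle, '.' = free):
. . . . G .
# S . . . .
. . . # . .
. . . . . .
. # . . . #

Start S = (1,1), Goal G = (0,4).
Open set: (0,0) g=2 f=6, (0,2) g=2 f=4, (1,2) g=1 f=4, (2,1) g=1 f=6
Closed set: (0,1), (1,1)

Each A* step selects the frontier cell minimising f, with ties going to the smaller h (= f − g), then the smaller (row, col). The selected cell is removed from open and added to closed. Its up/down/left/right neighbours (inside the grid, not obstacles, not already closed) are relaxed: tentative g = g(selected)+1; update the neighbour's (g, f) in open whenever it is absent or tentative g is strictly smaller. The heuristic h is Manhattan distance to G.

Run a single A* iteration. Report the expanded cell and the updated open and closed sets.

expanded=(0,2); open=[(0,0) g=2 f=6, (0,3) g=3 f=4, (1,2) g=1 f=4, (2,1) g=1 f=6]; closed=[(0,1), (0,2), (1,1)]

step 1: expand (0,2) (f=4, h=2) → closed; open now [(0,0) g=2 f=6, (0,3) g=3 f=4, (1,2) g=1 f=4, (2,1) g=1 f=6]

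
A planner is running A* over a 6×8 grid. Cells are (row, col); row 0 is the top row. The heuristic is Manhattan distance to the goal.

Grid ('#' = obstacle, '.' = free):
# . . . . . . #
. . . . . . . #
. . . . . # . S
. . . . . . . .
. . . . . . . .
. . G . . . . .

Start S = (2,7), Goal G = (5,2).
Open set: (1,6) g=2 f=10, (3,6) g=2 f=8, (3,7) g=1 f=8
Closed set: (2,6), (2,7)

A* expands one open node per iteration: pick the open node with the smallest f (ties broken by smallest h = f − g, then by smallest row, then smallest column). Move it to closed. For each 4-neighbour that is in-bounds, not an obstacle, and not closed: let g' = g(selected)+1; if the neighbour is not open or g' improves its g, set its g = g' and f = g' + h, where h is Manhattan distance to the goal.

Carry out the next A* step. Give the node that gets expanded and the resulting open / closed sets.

expanded=(3,6); open=[(1,6) g=2 f=10, (3,5) g=3 f=8, (3,7) g=1 f=8, (4,6) g=3 f=8]; closed=[(2,6), (2,7), (3,6)]

step 1: expand (3,6) (f=8, h=6) → closed; open now [(1,6) g=2 f=10, (3,5) g=3 f=8, (3,7) g=1 f=8, (4,6) g=3 f=8]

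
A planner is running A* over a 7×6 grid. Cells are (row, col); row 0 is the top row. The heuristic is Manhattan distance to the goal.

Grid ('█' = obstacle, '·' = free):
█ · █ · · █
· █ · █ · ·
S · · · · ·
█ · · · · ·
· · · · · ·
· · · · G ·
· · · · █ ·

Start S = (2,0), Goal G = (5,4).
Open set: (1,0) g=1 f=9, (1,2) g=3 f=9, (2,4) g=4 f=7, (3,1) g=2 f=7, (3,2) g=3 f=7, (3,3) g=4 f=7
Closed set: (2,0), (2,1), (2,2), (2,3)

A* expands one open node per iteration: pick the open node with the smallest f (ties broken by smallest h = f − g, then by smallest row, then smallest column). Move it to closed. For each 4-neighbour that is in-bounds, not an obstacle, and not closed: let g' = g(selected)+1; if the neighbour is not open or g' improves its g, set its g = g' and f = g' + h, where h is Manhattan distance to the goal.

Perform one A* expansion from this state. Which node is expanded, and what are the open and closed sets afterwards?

step 1: expand (2,4) (f=7, h=3) → closed; open now [(1,0) g=1 f=9, (1,2) g=3 f=9, (1,4) g=5 f=9, (2,5) g=5 f=9, (3,1) g=2 f=7, (3,2) g=3 f=7, (3,3) g=4 f=7, (3,4) g=5 f=7]

expanded=(2,4); open=[(1,0) g=1 f=9, (1,2) g=3 f=9, (1,4) g=5 f=9, (2,5) g=5 f=9, (3,1) g=2 f=7, (3,2) g=3 f=7, (3,3) g=4 f=7, (3,4) g=5 f=7]; closed=[(2,0), (2,1), (2,2), (2,3), (2,4)]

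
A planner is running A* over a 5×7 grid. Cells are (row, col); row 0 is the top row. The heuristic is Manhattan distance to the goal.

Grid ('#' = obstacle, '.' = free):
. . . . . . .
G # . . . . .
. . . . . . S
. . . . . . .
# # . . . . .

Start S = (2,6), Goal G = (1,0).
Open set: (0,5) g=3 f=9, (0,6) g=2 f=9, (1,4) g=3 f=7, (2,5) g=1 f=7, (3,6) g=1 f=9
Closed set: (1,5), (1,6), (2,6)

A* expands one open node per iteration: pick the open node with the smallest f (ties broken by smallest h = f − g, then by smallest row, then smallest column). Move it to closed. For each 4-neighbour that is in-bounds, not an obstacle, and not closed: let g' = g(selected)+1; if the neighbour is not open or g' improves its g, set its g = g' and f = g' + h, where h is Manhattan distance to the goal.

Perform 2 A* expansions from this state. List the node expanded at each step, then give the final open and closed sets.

order=[(1,4) → (1,3)]; open=[(0,3) g=5 f=9, (0,4) g=4 f=9, (0,5) g=3 f=9, (0,6) g=2 f=9, (1,2) g=5 f=7, (2,3) g=5 f=9, (2,4) g=4 f=9, (2,5) g=1 f=7, (3,6) g=1 f=9]; closed=[(1,3), (1,4), (1,5), (1,6), (2,6)]

step 1: expand (1,4) (f=7, h=4) → closed; open now [(0,4) g=4 f=9, (0,5) g=3 f=9, (0,6) g=2 f=9, (1,3) g=4 f=7, (2,4) g=4 f=9, (2,5) g=1 f=7, (3,6) g=1 f=9]
step 2: expand (1,3) (f=7, h=3) → closed; open now [(0,3) g=5 f=9, (0,4) g=4 f=9, (0,5) g=3 f=9, (0,6) g=2 f=9, (1,2) g=5 f=7, (2,3) g=5 f=9, (2,4) g=4 f=9, (2,5) g=1 f=7, (3,6) g=1 f=9]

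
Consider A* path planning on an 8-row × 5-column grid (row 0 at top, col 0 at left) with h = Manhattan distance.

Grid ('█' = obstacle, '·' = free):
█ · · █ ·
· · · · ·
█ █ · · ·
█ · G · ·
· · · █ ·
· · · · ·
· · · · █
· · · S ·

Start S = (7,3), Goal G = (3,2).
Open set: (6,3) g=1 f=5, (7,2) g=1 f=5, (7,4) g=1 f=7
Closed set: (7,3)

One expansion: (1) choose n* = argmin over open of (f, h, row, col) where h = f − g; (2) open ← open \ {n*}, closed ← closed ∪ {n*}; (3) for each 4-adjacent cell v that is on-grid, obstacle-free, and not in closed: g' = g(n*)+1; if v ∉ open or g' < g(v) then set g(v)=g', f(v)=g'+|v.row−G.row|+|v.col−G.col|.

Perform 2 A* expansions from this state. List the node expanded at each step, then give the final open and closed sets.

order=[(6,3) → (5,3)]; open=[(5,2) g=3 f=5, (5,4) g=3 f=7, (6,2) g=2 f=5, (7,2) g=1 f=5, (7,4) g=1 f=7]; closed=[(5,3), (6,3), (7,3)]

step 1: expand (6,3) (f=5, h=4) → closed; open now [(5,3) g=2 f=5, (6,2) g=2 f=5, (7,2) g=1 f=5, (7,4) g=1 f=7]
step 2: expand (5,3) (f=5, h=3) → closed; open now [(5,2) g=3 f=5, (5,4) g=3 f=7, (6,2) g=2 f=5, (7,2) g=1 f=5, (7,4) g=1 f=7]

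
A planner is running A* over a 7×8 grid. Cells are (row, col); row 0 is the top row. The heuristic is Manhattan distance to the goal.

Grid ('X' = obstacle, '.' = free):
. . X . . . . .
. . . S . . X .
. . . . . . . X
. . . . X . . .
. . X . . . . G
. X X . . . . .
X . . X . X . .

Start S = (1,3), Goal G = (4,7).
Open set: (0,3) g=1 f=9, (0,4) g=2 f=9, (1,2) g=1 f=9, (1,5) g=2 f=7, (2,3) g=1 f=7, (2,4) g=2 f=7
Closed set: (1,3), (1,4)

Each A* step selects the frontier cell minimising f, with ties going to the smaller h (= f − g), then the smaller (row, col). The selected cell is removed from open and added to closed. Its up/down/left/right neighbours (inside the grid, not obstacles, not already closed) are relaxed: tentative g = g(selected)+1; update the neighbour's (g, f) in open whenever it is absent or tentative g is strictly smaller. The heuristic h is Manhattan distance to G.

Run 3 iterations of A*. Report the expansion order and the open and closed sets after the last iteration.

order=[(1,5) → (2,5) → (2,6)]; open=[(0,3) g=1 f=9, (0,4) g=2 f=9, (0,5) g=3 f=9, (1,2) g=1 f=9, (2,3) g=1 f=7, (2,4) g=2 f=7, (3,5) g=4 f=7, (3,6) g=5 f=7]; closed=[(1,3), (1,4), (1,5), (2,5), (2,6)]

step 1: expand (1,5) (f=7, h=5) → closed; open now [(0,3) g=1 f=9, (0,4) g=2 f=9, (0,5) g=3 f=9, (1,2) g=1 f=9, (2,3) g=1 f=7, (2,4) g=2 f=7, (2,5) g=3 f=7]
step 2: expand (2,5) (f=7, h=4) → closed; open now [(0,3) g=1 f=9, (0,4) g=2 f=9, (0,5) g=3 f=9, (1,2) g=1 f=9, (2,3) g=1 f=7, (2,4) g=2 f=7, (2,6) g=4 f=7, (3,5) g=4 f=7]
step 3: expand (2,6) (f=7, h=3) → closed; open now [(0,3) g=1 f=9, (0,4) g=2 f=9, (0,5) g=3 f=9, (1,2) g=1 f=9, (2,3) g=1 f=7, (2,4) g=2 f=7, (3,5) g=4 f=7, (3,6) g=5 f=7]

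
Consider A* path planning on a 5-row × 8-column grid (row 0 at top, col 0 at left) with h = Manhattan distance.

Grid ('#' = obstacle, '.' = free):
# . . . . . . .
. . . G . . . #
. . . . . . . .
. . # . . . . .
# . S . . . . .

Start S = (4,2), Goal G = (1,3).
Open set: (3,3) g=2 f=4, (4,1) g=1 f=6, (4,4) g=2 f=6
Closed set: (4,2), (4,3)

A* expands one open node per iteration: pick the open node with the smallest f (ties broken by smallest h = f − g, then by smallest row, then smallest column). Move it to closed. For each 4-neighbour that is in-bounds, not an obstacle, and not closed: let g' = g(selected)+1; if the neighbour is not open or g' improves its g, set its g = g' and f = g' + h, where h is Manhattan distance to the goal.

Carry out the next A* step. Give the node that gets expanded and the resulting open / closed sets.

step 1: expand (3,3) (f=4, h=2) → closed; open now [(2,3) g=3 f=4, (3,4) g=3 f=6, (4,1) g=1 f=6, (4,4) g=2 f=6]

expanded=(3,3); open=[(2,3) g=3 f=4, (3,4) g=3 f=6, (4,1) g=1 f=6, (4,4) g=2 f=6]; closed=[(3,3), (4,2), (4,3)]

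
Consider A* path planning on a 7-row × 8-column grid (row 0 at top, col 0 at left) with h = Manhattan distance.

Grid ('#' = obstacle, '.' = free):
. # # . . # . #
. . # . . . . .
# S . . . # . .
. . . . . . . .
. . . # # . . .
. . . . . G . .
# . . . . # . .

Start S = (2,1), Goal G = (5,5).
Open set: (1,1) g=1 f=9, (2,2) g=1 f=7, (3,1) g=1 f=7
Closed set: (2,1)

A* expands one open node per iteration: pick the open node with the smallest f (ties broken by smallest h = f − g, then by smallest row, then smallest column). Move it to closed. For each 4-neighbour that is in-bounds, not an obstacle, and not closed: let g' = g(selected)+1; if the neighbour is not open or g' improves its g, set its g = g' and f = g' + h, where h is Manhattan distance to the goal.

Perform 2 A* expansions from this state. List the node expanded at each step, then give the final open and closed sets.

step 1: expand (2,2) (f=7, h=6) → closed; open now [(1,1) g=1 f=9, (2,3) g=2 f=7, (3,1) g=1 f=7, (3,2) g=2 f=7]
step 2: expand (2,3) (f=7, h=5) → closed; open now [(1,1) g=1 f=9, (1,3) g=3 f=9, (2,4) g=3 f=7, (3,1) g=1 f=7, (3,2) g=2 f=7, (3,3) g=3 f=7]

order=[(2,2) → (2,3)]; open=[(1,1) g=1 f=9, (1,3) g=3 f=9, (2,4) g=3 f=7, (3,1) g=1 f=7, (3,2) g=2 f=7, (3,3) g=3 f=7]; closed=[(2,1), (2,2), (2,3)]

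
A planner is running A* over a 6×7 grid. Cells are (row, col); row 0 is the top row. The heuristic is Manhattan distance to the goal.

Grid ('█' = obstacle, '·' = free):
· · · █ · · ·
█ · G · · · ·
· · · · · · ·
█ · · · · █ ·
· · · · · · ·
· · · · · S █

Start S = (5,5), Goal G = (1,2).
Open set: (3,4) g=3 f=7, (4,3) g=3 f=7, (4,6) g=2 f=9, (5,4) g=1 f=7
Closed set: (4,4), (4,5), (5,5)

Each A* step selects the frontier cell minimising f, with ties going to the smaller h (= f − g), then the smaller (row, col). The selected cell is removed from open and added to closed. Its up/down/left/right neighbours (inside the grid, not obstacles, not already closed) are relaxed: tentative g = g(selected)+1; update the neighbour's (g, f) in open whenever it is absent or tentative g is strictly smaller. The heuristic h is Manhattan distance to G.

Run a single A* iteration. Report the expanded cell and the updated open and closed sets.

step 1: expand (3,4) (f=7, h=4) → closed; open now [(2,4) g=4 f=7, (3,3) g=4 f=7, (4,3) g=3 f=7, (4,6) g=2 f=9, (5,4) g=1 f=7]

expanded=(3,4); open=[(2,4) g=4 f=7, (3,3) g=4 f=7, (4,3) g=3 f=7, (4,6) g=2 f=9, (5,4) g=1 f=7]; closed=[(3,4), (4,4), (4,5), (5,5)]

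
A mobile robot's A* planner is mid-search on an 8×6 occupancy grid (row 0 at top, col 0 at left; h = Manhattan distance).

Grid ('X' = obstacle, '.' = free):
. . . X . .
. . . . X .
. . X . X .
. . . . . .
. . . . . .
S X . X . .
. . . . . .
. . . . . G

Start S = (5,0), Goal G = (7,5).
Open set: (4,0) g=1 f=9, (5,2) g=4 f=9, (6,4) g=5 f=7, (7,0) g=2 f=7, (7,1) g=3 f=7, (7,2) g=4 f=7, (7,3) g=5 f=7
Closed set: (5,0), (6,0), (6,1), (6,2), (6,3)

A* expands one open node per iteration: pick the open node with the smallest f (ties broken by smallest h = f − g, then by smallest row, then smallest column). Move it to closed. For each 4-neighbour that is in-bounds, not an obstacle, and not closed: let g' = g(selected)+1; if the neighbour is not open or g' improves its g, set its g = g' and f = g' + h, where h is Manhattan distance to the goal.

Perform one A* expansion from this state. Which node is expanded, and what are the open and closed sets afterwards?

step 1: expand (6,4) (f=7, h=2) → closed; open now [(4,0) g=1 f=9, (5,2) g=4 f=9, (5,4) g=6 f=9, (6,5) g=6 f=7, (7,0) g=2 f=7, (7,1) g=3 f=7, (7,2) g=4 f=7, (7,3) g=5 f=7, (7,4) g=6 f=7]

expanded=(6,4); open=[(4,0) g=1 f=9, (5,2) g=4 f=9, (5,4) g=6 f=9, (6,5) g=6 f=7, (7,0) g=2 f=7, (7,1) g=3 f=7, (7,2) g=4 f=7, (7,3) g=5 f=7, (7,4) g=6 f=7]; closed=[(5,0), (6,0), (6,1), (6,2), (6,3), (6,4)]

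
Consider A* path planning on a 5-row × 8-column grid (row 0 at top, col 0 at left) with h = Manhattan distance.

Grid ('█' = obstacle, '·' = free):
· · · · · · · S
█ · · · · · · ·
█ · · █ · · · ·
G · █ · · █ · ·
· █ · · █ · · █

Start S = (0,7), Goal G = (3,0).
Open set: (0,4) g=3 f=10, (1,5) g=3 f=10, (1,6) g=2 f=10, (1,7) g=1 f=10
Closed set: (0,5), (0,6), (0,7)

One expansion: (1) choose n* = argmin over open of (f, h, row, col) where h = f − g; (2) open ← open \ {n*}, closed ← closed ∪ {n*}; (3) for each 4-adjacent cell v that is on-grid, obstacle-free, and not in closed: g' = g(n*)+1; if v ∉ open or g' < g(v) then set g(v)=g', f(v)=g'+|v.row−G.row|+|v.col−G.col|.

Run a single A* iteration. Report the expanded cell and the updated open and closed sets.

expanded=(0,4); open=[(0,3) g=4 f=10, (1,4) g=4 f=10, (1,5) g=3 f=10, (1,6) g=2 f=10, (1,7) g=1 f=10]; closed=[(0,4), (0,5), (0,6), (0,7)]

step 1: expand (0,4) (f=10, h=7) → closed; open now [(0,3) g=4 f=10, (1,4) g=4 f=10, (1,5) g=3 f=10, (1,6) g=2 f=10, (1,7) g=1 f=10]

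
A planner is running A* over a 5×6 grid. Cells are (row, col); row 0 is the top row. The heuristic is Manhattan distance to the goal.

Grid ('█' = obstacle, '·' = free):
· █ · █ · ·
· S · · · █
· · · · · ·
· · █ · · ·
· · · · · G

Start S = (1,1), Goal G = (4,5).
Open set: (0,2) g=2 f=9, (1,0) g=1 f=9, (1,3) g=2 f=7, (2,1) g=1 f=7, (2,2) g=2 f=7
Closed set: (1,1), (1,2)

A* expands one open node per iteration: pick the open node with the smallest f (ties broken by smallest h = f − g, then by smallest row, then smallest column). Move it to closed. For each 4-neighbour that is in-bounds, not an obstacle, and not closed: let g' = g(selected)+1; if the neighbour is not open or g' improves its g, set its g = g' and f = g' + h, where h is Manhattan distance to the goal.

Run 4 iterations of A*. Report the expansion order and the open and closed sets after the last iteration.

step 1: expand (1,3) (f=7, h=5) → closed; open now [(0,2) g=2 f=9, (1,0) g=1 f=9, (1,4) g=3 f=7, (2,1) g=1 f=7, (2,2) g=2 f=7, (2,3) g=3 f=7]
step 2: expand (1,4) (f=7, h=4) → closed; open now [(0,2) g=2 f=9, (0,4) g=4 f=9, (1,0) g=1 f=9, (2,1) g=1 f=7, (2,2) g=2 f=7, (2,3) g=3 f=7, (2,4) g=4 f=7]
step 3: expand (2,4) (f=7, h=3) → closed; open now [(0,2) g=2 f=9, (0,4) g=4 f=9, (1,0) g=1 f=9, (2,1) g=1 f=7, (2,2) g=2 f=7, (2,3) g=3 f=7, (2,5) g=5 f=7, (3,4) g=5 f=7]
step 4: expand (2,5) (f=7, h=2) → closed; open now [(0,2) g=2 f=9, (0,4) g=4 f=9, (1,0) g=1 f=9, (2,1) g=1 f=7, (2,2) g=2 f=7, (2,3) g=3 f=7, (3,4) g=5 f=7, (3,5) g=6 f=7]

order=[(1,3) → (1,4) → (2,4) → (2,5)]; open=[(0,2) g=2 f=9, (0,4) g=4 f=9, (1,0) g=1 f=9, (2,1) g=1 f=7, (2,2) g=2 f=7, (2,3) g=3 f=7, (3,4) g=5 f=7, (3,5) g=6 f=7]; closed=[(1,1), (1,2), (1,3), (1,4), (2,4), (2,5)]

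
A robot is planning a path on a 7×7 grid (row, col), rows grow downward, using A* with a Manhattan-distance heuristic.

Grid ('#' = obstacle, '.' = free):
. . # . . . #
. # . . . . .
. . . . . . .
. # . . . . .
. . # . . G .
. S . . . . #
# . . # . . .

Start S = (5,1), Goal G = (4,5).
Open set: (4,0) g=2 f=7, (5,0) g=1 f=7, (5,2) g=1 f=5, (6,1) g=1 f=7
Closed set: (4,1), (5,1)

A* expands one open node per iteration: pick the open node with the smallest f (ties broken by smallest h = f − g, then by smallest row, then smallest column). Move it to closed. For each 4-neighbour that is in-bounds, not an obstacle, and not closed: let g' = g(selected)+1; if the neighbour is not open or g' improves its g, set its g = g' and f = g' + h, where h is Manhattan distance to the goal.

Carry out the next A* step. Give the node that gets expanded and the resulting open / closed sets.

step 1: expand (5,2) (f=5, h=4) → closed; open now [(4,0) g=2 f=7, (5,0) g=1 f=7, (5,3) g=2 f=5, (6,1) g=1 f=7, (6,2) g=2 f=7]

expanded=(5,2); open=[(4,0) g=2 f=7, (5,0) g=1 f=7, (5,3) g=2 f=5, (6,1) g=1 f=7, (6,2) g=2 f=7]; closed=[(4,1), (5,1), (5,2)]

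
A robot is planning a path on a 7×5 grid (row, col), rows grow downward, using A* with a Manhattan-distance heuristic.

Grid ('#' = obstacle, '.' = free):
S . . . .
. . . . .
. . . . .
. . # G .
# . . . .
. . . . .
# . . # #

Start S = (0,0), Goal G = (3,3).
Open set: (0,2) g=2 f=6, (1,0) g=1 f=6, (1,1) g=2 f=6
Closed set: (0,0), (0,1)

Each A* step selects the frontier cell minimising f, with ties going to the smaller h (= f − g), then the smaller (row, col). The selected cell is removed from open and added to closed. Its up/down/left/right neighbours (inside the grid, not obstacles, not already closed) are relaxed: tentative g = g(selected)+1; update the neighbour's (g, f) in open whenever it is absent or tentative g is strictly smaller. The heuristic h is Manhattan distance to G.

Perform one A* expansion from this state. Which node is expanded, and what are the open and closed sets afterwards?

step 1: expand (0,2) (f=6, h=4) → closed; open now [(0,3) g=3 f=6, (1,0) g=1 f=6, (1,1) g=2 f=6, (1,2) g=3 f=6]

expanded=(0,2); open=[(0,3) g=3 f=6, (1,0) g=1 f=6, (1,1) g=2 f=6, (1,2) g=3 f=6]; closed=[(0,0), (0,1), (0,2)]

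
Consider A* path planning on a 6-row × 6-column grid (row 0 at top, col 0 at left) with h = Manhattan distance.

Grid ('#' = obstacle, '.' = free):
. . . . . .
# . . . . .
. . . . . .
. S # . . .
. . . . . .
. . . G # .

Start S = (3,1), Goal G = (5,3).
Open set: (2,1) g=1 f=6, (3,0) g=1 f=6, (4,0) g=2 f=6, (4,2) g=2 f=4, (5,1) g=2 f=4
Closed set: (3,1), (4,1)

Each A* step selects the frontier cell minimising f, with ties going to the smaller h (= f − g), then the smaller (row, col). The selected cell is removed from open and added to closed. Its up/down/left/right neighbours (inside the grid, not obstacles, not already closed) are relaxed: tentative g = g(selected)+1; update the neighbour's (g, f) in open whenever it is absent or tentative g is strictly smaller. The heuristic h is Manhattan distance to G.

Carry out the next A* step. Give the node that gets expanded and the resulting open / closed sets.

expanded=(4,2); open=[(2,1) g=1 f=6, (3,0) g=1 f=6, (4,0) g=2 f=6, (4,3) g=3 f=4, (5,1) g=2 f=4, (5,2) g=3 f=4]; closed=[(3,1), (4,1), (4,2)]

step 1: expand (4,2) (f=4, h=2) → closed; open now [(2,1) g=1 f=6, (3,0) g=1 f=6, (4,0) g=2 f=6, (4,3) g=3 f=4, (5,1) g=2 f=4, (5,2) g=3 f=4]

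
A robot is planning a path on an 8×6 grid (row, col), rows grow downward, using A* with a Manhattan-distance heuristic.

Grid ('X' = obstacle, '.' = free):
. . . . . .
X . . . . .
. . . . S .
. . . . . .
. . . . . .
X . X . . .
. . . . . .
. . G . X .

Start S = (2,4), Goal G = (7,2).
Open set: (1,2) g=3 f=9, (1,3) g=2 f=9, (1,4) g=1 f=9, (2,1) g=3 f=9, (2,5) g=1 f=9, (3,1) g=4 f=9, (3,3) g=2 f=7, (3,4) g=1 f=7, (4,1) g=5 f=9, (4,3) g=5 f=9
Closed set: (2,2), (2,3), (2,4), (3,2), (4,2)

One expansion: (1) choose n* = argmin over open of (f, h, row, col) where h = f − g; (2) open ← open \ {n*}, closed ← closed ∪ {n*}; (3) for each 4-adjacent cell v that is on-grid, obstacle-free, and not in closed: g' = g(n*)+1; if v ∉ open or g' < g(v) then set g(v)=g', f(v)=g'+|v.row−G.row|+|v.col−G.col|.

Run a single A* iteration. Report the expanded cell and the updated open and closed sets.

step 1: expand (3,3) (f=7, h=5) → closed; open now [(1,2) g=3 f=9, (1,3) g=2 f=9, (1,4) g=1 f=9, (2,1) g=3 f=9, (2,5) g=1 f=9, (3,1) g=4 f=9, (3,4) g=1 f=7, (4,1) g=5 f=9, (4,3) g=3 f=7]

expanded=(3,3); open=[(1,2) g=3 f=9, (1,3) g=2 f=9, (1,4) g=1 f=9, (2,1) g=3 f=9, (2,5) g=1 f=9, (3,1) g=4 f=9, (3,4) g=1 f=7, (4,1) g=5 f=9, (4,3) g=3 f=7]; closed=[(2,2), (2,3), (2,4), (3,2), (3,3), (4,2)]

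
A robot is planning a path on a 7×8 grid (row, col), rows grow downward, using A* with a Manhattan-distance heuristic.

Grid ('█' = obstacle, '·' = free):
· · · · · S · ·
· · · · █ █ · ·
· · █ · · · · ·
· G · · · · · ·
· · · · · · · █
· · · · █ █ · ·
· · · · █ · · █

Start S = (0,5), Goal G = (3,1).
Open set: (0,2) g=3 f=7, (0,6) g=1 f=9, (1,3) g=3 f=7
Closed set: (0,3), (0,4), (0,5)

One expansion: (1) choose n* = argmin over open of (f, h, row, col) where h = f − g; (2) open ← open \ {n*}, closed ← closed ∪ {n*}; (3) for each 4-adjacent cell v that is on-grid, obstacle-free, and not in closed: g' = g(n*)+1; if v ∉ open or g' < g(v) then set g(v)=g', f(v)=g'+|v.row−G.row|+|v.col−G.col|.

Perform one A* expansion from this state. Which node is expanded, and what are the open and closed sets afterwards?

expanded=(0,2); open=[(0,1) g=4 f=7, (0,6) g=1 f=9, (1,2) g=4 f=7, (1,3) g=3 f=7]; closed=[(0,2), (0,3), (0,4), (0,5)]

step 1: expand (0,2) (f=7, h=4) → closed; open now [(0,1) g=4 f=7, (0,6) g=1 f=9, (1,2) g=4 f=7, (1,3) g=3 f=7]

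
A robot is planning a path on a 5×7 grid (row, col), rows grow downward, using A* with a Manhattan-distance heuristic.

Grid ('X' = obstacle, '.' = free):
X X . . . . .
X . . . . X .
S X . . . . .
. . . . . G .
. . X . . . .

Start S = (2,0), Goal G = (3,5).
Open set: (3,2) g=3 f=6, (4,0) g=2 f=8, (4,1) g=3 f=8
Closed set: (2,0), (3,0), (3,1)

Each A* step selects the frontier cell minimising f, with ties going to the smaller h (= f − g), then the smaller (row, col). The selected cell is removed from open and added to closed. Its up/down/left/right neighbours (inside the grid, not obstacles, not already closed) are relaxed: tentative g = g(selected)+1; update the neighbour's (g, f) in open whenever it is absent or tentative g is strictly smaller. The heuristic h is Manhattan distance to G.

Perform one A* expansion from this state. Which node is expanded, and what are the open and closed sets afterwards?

step 1: expand (3,2) (f=6, h=3) → closed; open now [(2,2) g=4 f=8, (3,3) g=4 f=6, (4,0) g=2 f=8, (4,1) g=3 f=8]

expanded=(3,2); open=[(2,2) g=4 f=8, (3,3) g=4 f=6, (4,0) g=2 f=8, (4,1) g=3 f=8]; closed=[(2,0), (3,0), (3,1), (3,2)]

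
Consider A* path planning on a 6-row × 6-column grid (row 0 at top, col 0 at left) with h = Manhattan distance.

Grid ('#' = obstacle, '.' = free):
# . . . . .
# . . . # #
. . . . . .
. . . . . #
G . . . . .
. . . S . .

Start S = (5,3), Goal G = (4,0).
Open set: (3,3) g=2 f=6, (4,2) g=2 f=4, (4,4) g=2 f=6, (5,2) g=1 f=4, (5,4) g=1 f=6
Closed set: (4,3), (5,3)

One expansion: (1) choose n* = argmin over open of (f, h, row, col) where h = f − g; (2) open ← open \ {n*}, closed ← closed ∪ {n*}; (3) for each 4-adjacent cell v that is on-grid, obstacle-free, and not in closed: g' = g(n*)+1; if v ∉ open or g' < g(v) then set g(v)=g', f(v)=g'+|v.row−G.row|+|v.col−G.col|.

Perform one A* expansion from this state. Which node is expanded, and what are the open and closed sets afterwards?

expanded=(4,2); open=[(3,2) g=3 f=6, (3,3) g=2 f=6, (4,1) g=3 f=4, (4,4) g=2 f=6, (5,2) g=1 f=4, (5,4) g=1 f=6]; closed=[(4,2), (4,3), (5,3)]

step 1: expand (4,2) (f=4, h=2) → closed; open now [(3,2) g=3 f=6, (3,3) g=2 f=6, (4,1) g=3 f=4, (4,4) g=2 f=6, (5,2) g=1 f=4, (5,4) g=1 f=6]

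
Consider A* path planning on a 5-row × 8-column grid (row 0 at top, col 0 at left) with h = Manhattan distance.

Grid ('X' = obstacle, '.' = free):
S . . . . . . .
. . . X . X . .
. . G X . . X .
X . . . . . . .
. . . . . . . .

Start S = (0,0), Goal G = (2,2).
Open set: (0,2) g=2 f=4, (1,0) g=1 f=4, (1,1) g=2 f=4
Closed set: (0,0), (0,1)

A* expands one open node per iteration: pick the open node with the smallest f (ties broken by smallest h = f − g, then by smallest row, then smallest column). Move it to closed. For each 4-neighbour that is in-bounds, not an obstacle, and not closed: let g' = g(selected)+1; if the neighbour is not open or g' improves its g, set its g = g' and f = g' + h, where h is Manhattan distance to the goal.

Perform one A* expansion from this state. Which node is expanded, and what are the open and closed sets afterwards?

step 1: expand (0,2) (f=4, h=2) → closed; open now [(0,3) g=3 f=6, (1,0) g=1 f=4, (1,1) g=2 f=4, (1,2) g=3 f=4]

expanded=(0,2); open=[(0,3) g=3 f=6, (1,0) g=1 f=4, (1,1) g=2 f=4, (1,2) g=3 f=4]; closed=[(0,0), (0,1), (0,2)]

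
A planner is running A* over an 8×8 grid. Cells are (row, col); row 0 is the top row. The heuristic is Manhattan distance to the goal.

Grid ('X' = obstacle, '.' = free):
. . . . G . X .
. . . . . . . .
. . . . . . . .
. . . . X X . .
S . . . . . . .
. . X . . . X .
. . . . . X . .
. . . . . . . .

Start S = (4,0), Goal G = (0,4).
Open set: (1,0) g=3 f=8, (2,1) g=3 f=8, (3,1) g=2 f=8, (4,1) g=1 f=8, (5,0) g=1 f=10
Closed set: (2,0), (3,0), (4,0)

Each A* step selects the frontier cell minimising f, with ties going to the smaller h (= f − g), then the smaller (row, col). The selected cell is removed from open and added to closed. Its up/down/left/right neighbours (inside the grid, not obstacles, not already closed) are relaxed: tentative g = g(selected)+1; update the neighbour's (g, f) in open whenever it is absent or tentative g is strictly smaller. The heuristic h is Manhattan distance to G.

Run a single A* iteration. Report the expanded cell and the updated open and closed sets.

expanded=(1,0); open=[(0,0) g=4 f=8, (1,1) g=4 f=8, (2,1) g=3 f=8, (3,1) g=2 f=8, (4,1) g=1 f=8, (5,0) g=1 f=10]; closed=[(1,0), (2,0), (3,0), (4,0)]

step 1: expand (1,0) (f=8, h=5) → closed; open now [(0,0) g=4 f=8, (1,1) g=4 f=8, (2,1) g=3 f=8, (3,1) g=2 f=8, (4,1) g=1 f=8, (5,0) g=1 f=10]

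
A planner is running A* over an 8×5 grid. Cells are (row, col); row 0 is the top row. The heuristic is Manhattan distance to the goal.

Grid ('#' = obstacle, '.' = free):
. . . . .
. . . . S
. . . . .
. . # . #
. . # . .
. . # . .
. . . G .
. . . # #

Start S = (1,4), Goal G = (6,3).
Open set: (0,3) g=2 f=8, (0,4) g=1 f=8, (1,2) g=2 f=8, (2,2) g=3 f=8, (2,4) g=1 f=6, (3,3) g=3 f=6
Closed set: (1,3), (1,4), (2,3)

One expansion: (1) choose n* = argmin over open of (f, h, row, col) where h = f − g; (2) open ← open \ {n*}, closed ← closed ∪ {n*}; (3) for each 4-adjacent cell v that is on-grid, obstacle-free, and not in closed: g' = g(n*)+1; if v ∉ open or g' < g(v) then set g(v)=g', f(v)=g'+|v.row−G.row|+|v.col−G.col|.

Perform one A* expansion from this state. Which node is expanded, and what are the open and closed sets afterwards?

expanded=(3,3); open=[(0,3) g=2 f=8, (0,4) g=1 f=8, (1,2) g=2 f=8, (2,2) g=3 f=8, (2,4) g=1 f=6, (4,3) g=4 f=6]; closed=[(1,3), (1,4), (2,3), (3,3)]

step 1: expand (3,3) (f=6, h=3) → closed; open now [(0,3) g=2 f=8, (0,4) g=1 f=8, (1,2) g=2 f=8, (2,2) g=3 f=8, (2,4) g=1 f=6, (4,3) g=4 f=6]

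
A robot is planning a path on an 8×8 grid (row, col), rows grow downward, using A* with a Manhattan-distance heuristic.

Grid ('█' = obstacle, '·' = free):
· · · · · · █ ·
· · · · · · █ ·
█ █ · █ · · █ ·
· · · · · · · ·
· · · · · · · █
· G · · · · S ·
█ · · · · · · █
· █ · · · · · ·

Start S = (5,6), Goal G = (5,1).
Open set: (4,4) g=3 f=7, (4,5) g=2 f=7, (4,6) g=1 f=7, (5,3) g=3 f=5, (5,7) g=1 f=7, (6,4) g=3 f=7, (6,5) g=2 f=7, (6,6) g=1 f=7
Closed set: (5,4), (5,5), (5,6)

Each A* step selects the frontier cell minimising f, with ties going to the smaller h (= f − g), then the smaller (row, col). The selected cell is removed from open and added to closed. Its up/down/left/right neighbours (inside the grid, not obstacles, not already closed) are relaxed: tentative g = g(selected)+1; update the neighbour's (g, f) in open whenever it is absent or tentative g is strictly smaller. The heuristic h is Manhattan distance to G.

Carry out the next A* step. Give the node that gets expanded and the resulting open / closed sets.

step 1: expand (5,3) (f=5, h=2) → closed; open now [(4,3) g=4 f=7, (4,4) g=3 f=7, (4,5) g=2 f=7, (4,6) g=1 f=7, (5,2) g=4 f=5, (5,7) g=1 f=7, (6,3) g=4 f=7, (6,4) g=3 f=7, (6,5) g=2 f=7, (6,6) g=1 f=7]

expanded=(5,3); open=[(4,3) g=4 f=7, (4,4) g=3 f=7, (4,5) g=2 f=7, (4,6) g=1 f=7, (5,2) g=4 f=5, (5,7) g=1 f=7, (6,3) g=4 f=7, (6,4) g=3 f=7, (6,5) g=2 f=7, (6,6) g=1 f=7]; closed=[(5,3), (5,4), (5,5), (5,6)]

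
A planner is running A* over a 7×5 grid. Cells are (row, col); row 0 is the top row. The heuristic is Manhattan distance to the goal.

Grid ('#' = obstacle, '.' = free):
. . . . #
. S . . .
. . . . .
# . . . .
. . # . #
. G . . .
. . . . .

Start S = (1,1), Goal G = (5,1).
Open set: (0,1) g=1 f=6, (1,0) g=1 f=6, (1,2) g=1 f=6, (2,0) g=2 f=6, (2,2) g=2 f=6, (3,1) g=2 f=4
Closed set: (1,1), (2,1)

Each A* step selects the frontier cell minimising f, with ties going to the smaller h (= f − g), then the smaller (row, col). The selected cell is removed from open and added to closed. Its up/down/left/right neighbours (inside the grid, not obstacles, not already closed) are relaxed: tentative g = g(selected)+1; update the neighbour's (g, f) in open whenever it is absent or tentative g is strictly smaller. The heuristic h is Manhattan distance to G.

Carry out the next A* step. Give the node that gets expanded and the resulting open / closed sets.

step 1: expand (3,1) (f=4, h=2) → closed; open now [(0,1) g=1 f=6, (1,0) g=1 f=6, (1,2) g=1 f=6, (2,0) g=2 f=6, (2,2) g=2 f=6, (3,2) g=3 f=6, (4,1) g=3 f=4]

expanded=(3,1); open=[(0,1) g=1 f=6, (1,0) g=1 f=6, (1,2) g=1 f=6, (2,0) g=2 f=6, (2,2) g=2 f=6, (3,2) g=3 f=6, (4,1) g=3 f=4]; closed=[(1,1), (2,1), (3,1)]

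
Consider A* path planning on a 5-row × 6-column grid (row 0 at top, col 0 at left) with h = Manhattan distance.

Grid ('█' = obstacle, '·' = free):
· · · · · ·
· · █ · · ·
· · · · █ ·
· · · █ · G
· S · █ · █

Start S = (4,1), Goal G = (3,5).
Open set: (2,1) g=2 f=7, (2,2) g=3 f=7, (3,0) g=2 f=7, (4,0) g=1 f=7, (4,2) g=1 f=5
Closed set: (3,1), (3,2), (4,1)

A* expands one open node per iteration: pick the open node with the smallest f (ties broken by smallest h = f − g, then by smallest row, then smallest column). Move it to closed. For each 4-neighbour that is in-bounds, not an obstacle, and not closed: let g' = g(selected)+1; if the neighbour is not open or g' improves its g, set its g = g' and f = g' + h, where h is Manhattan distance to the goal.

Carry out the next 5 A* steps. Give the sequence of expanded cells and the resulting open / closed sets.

order=[(4,2) → (2,2) → (2,3) → (2,1) → (3,0)]; open=[(1,1) g=3 f=9, (1,3) g=5 f=9, (2,0) g=3 f=9, (4,0) g=1 f=7]; closed=[(2,1), (2,2), (2,3), (3,0), (3,1), (3,2), (4,1), (4,2)]

step 1: expand (4,2) (f=5, h=4) → closed; open now [(2,1) g=2 f=7, (2,2) g=3 f=7, (3,0) g=2 f=7, (4,0) g=1 f=7]
step 2: expand (2,2) (f=7, h=4) → closed; open now [(2,1) g=2 f=7, (2,3) g=4 f=7, (3,0) g=2 f=7, (4,0) g=1 f=7]
step 3: expand (2,3) (f=7, h=3) → closed; open now [(1,3) g=5 f=9, (2,1) g=2 f=7, (3,0) g=2 f=7, (4,0) g=1 f=7]
step 4: expand (2,1) (f=7, h=5) → closed; open now [(1,1) g=3 f=9, (1,3) g=5 f=9, (2,0) g=3 f=9, (3,0) g=2 f=7, (4,0) g=1 f=7]
step 5: expand (3,0) (f=7, h=5) → closed; open now [(1,1) g=3 f=9, (1,3) g=5 f=9, (2,0) g=3 f=9, (4,0) g=1 f=7]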